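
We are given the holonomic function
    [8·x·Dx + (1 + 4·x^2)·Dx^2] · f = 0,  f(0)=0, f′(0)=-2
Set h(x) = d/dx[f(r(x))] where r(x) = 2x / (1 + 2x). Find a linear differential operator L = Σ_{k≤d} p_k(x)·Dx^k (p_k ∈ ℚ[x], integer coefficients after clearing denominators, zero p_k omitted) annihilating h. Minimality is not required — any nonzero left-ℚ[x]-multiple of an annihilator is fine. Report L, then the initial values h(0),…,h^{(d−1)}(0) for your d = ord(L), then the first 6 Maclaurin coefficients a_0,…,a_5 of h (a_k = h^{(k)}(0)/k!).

L = (4 + 40·x) + (1 + 4·x + 20·x^2)·Dx  (order 1).
h: a_k = -4, 16, 16, -384, 1216, 2816, …
ICs: h(0) = -4.

f: a_k = 0, -2, 0, 8/3, 0, -32/5, …
L₀ from L_f via x↦r, Dx↦r'^{-1}Dx.
h=h₀': d/dx-closure on L₀ ⇒ L.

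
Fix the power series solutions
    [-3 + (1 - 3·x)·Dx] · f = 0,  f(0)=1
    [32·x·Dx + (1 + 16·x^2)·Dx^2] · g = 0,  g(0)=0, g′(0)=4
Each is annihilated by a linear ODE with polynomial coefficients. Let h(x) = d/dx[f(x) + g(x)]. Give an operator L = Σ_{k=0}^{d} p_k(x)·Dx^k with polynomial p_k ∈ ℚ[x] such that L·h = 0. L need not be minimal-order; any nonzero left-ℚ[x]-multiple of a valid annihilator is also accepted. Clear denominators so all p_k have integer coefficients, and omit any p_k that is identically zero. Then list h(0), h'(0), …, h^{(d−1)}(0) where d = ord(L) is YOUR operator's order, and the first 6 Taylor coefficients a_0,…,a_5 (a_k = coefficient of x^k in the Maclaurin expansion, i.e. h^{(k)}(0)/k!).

L = (-96 + 1152·x + 4608·x^2) + (43 - 96·x + 240·x^2 + 4608·x^3)·Dx + (-3 - 7·x - 112·x^3 + 768·x^4)·Dx^2  (order 2).
h: a_k = 7, 18, 17, 324, 2239, 4374, …
ICs: h(0) = 7, h′(0) = 18.

f: a_k = 1, 3, 9, 27, 81, 243, …
g: a_k = 0, 4, 0, -64/3, 0, 1024/5, …
f+g: L₀ = lclm(L_f,L_g), ord ≤ 1+2.
h=h₀': d/dx-closure on L₀ ⇒ L.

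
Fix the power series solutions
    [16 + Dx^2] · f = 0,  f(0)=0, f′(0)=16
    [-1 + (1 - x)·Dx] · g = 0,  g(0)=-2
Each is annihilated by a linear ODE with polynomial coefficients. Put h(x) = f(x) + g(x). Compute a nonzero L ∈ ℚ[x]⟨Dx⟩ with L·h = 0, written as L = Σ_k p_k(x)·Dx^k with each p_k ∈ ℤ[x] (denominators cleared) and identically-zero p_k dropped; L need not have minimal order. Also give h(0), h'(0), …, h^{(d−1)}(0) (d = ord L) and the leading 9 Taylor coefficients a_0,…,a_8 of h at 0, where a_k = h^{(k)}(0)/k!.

L = (-176 + 256·x - 128·x^2) + (144 - 400·x + 384·x^2 - 128·x^3)·Dx + (-11 + 16·x - 8·x^2)·Dx^2 + (9 - 25·x + 24·x^2 - 8·x^3)·Dx^3  (order 3).
h: a_k = -2, 14, -2, -134/3, -2, 482/15, -2, -4726/315, -2, …
ICs: h(0) = -2, h′(0) = 14, h′′(0) = -4.

f: a_k = 0, 16, 0, -128/3, 0, 512/15, 0, -4096/315, 0, …
g: a_k = -2, -2, -2, -2, -2, -2, -2, -2, -2, …
h₀=f+g: left-lcm gives L₀, ord ≤ 3.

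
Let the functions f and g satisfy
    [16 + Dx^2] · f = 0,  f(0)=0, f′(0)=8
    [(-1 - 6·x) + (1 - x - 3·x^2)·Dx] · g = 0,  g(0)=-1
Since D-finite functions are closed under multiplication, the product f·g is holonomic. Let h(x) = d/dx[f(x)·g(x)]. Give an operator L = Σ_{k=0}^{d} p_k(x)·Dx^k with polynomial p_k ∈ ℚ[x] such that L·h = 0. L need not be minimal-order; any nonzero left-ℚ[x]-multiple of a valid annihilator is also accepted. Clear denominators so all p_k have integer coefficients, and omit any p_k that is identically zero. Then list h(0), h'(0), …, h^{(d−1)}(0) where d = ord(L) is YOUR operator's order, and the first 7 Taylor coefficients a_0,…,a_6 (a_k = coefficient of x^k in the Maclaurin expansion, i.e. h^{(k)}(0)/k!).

f: a_k = 0, 8, 0, -64/3, 0, 256/15, 0, …
g: a_k = -1, -1, -4, -7, -19, -40, -97, …
f·g: L₀ = L_f ⊗_s L_g, ord ≤ 2·1.
Differentiate: ansatz ord ≤ ord L₀ ⇒ L.
L = (-26 - 256·x - 640·x^2 + 768·x^3 + 1152·x^4) + (-7 - 26·x + 144·x^2 + 288·x^3)·Dx + (5 - 13·x - 31·x^2 + 48·x^3 + 72·x^4)·Dx^2  (order 2).
h: a_k = -8, -16, -32, -416/3, -1256/3, -5632/5, -136216/45, …
ICs: h(0) = -8, h′(0) = -16.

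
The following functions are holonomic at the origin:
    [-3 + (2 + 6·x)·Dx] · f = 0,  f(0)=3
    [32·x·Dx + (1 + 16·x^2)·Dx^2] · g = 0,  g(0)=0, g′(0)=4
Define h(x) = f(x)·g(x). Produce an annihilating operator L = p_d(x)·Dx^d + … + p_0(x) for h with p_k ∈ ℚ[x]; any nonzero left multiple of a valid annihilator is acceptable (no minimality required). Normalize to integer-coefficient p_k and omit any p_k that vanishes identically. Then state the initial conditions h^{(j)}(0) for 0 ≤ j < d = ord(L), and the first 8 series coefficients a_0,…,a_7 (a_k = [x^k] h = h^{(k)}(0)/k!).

f: a_k = 3, 9/2, -27/8, 81/16, -1215/128, 5103/256, -45927/1024, 216513/2048, …
g: a_k = 0, 4, 0, -64/3, 0, 1024/5, 0, -16384/7, …
Product ⇒ symmetric product L₀, ord ≤ 2.
L = (27 - 192·x - 144·x^2) + (-12 + 92·x + 576·x^2 + 576·x^3)·Dx + (4 + 24·x + 100·x^2 + 384·x^3 + 576·x^4)·Dx^2  (order 2).
h: a_k = 0, 12, 18, -155/2, -303/4, 103749/160, 285867/320, -68900757/8960, …
ICs: h(0) = 0, h′(0) = 12.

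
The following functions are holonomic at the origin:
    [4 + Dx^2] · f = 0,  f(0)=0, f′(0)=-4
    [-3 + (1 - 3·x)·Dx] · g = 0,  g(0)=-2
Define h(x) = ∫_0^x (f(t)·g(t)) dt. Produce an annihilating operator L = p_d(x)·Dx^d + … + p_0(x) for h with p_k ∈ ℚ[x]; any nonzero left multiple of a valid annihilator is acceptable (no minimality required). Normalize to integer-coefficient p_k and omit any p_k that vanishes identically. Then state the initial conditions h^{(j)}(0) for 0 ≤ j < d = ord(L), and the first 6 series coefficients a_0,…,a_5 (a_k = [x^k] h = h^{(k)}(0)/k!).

L = (-4 + 12·x)·Dx + 6·Dx^2 + (-1 + 3·x)·Dx^3  (order 3).
h: a_k = 0, 0, 4, 8, 50/3, 40, …
ICs: h(0) = 0, h′(0) = 0, h′′(0) = 8.

f: a_k = 0, -4, 0, 8/3, 0, -8/15, …
g: a_k = -2, -6, -18, -54, -162, -486, …
Product ⇒ symmetric product L₀, ord ≤ 2.
Integrate: L := L₀·Dx.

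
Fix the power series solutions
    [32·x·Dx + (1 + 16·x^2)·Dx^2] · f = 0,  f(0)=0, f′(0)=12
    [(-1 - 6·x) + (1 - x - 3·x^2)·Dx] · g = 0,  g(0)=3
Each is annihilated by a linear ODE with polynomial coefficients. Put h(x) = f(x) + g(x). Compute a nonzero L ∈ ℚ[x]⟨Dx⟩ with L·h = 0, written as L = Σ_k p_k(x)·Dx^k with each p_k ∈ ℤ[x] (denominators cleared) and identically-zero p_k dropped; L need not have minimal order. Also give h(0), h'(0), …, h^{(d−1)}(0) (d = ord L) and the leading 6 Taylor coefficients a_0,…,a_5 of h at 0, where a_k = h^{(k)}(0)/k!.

f: a_k = 0, 12, 0, -64, 0, 3072/5, …
g: a_k = 3, 3, 12, 21, 57, 120, …
f+g: L₀ = lclm(L_f,L_g), ord ≤ 2+1.
L = (128 - 512·x - 10560·x^2 - 25344·x^3 - 95904·x^4 - 41472·x^6)·Dx + (-37 - 208·x + 206·x^2 - 1476·x^3 - 24336·x^4 - 66528·x^5 - 6912·x^6 - 41472·x^7)·Dx^2 + (4 + 21·x + 198·x^2 + 90·x^3 + 1775·x^4 - 4080·x^5 - 6336·x^6 - 2304·x^7 - 6912·x^8)·Dx^3  (order 3).
h: a_k = 3, 15, 12, -43, 57, 3672/5, …
ICs: h(0) = 3, h′(0) = 15, h′′(0) = 24.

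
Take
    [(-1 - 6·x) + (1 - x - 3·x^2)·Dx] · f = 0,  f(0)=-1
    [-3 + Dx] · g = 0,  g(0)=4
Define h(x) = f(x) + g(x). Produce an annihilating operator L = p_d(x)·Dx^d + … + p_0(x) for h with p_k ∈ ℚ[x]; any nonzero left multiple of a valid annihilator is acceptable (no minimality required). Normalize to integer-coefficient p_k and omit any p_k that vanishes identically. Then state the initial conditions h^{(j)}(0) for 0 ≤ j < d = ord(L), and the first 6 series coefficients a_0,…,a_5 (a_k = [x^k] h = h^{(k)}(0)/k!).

f: a_k = -1, -1, -4, -7, -19, -40, …
g: a_k = 4, 12, 18, 18, 27/2, 81/10, …
Sum ⇒ L₀ = lclm(L_f,L_g) in ℚ(x)⟨Dx⟩.
L = (-15 - 9·x - 243·x^2 - 162·x^3) + (-1 + 36·x + 99·x^2 - 54·x^3 - 81·x^4)·Dx + (2 - 11·x - 6·x^2 + 36·x^3 + 27·x^4)·Dx^2  (order 2).
h: a_k = 3, 11, 14, 11, -11/2, -319/10, …
ICs: h(0) = 3, h′(0) = 11.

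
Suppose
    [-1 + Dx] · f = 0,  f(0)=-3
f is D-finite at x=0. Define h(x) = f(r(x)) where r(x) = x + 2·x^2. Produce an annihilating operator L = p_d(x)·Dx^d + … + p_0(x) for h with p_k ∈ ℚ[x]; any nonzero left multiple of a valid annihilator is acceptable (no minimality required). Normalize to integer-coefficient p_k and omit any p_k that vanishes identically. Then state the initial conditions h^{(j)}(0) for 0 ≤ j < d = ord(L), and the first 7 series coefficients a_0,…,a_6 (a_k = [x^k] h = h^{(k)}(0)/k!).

L = (-1 - 4·x) + Dx  (order 1).
h: a_k = -3, -3, -15/2, -13/2, -73/8, -281/40, -1741/240, …
ICs: h(0) = -3.

f: a_k = -3, -3, -3/2, -1/2, -1/8, -1/40, -1/240, …
L₀ from L_f via x↦r, Dx↦r'^{-1}Dx.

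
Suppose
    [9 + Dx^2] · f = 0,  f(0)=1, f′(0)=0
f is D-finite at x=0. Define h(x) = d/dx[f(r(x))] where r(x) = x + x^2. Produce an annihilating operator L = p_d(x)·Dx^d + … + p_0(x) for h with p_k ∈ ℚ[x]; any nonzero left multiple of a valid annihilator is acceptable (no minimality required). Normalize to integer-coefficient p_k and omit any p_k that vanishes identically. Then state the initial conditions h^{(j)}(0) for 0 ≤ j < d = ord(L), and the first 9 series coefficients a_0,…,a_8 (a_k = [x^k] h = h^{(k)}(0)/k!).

f: a_k = 1, 0, -9/2, 0, 27/8, 0, -81/80, 0, 729/4480, …
Change of var in L_f (x↦r) gives L₀.
h=h₀': d/dx-closure on L₀ ⇒ L.
L = (21 + 72·x + 216·x^2 + 288·x^3 + 144·x^4) + (-6 - 12·x)·Dx + (1 + 4·x + 4·x^2)·Dx^2  (order 2).
h: a_k = 0, -9, -27, -9/2, 135/2, 4617/40, 2079/40, -52191/560, -95499/560, …
ICs: h(0) = 0, h′(0) = -9.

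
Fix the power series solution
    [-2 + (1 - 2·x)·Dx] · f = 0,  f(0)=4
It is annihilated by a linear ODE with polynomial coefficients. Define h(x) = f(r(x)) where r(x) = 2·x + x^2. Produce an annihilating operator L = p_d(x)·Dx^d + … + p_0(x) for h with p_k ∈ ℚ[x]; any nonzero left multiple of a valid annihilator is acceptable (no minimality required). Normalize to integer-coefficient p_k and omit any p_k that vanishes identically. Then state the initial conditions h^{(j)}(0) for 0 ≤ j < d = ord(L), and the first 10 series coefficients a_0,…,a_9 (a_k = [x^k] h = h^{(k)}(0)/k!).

f: a_k = 4, 8, 16, 32, 64, 128, 256, 512, 1024, 2048, …
Substitute x→r, Dx→(1/r')Dx; clear ⇒ L₀.
L = (4 + 4·x) + (-1 + 4·x + 2·x^2)·Dx  (order 1).
h: a_k = 4, 16, 72, 320, 1424, 6336, 28192, 125440, 558144, 2483456, …
ICs: h(0) = 4.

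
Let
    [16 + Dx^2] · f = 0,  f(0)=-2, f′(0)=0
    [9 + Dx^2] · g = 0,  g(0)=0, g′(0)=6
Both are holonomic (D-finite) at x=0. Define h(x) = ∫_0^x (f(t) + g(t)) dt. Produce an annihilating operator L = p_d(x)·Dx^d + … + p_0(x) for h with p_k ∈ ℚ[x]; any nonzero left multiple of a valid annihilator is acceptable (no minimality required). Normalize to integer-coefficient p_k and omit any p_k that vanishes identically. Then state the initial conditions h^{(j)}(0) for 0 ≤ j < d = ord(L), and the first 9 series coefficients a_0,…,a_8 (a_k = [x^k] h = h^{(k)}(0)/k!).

L = 144·Dx + 25·Dx^3 + Dx^5  (order 5).
h: a_k = 0, -2, 3, 16/3, -9/4, -64/15, 27/40, 512/315, -243/2240, …
ICs: h(0) = 0, h′(0) = -2, h′′(0) = 6, h′′′(0) = 32, h′′′′(0) = -54.

f: a_k = -2, 0, 16, 0, -64/3, 0, 512/45, 0, -1024/315, …
g: a_k = 0, 6, 0, -9, 0, 81/20, 0, -243/280, 0, …
h₀=f+g: left-lcm gives L₀, ord ≤ 4.
h=∫₀ˣh₀: take L = L₀·Dx.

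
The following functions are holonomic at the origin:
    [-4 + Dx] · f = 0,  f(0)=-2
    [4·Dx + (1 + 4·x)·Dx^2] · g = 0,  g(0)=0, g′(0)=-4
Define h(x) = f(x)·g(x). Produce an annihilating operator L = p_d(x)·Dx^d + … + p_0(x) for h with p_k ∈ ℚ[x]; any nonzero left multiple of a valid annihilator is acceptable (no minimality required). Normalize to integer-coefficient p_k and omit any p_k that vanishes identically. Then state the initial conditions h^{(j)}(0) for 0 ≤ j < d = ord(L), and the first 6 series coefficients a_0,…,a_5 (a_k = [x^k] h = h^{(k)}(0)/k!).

f: a_k = -2, -8, -16, -64/3, -64/3, -256/15, …
g: a_k = 0, -4, 8, -64/3, 64, -1024/5, …
Sym-product of L_f,L_g gives L₀ (≤ ord 2).
L = 64·x + (-4 - 32·x)·Dx + (1 + 4·x)·Dx^2  (order 2).
h: a_k = 0, 8, 16, 128/3, 0, 768/5, …
ICs: h(0) = 0, h′(0) = 8.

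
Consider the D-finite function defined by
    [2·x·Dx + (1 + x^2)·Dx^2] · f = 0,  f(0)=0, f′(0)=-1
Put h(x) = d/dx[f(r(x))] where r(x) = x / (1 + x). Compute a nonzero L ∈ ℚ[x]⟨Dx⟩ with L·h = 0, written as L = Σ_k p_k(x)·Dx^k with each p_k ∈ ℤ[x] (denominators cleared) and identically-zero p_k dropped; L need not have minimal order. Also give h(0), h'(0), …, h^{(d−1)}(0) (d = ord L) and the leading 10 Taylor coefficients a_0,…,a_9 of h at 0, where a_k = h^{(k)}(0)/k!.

f: a_k = 0, -1, 0, 1/3, 0, -1/5, 0, 1/7, 0, -1/9, …
f∘r: x↦r, Dx↦Dx/r' in L_f ⇒ L₀.
Differentiate: ansatz ord ≤ ord L₀ ⇒ L.
L = (2 + 4·x) + (1 + 2·x + 2·x^2)·Dx  (order 1).
h: a_k = -1, 2, -2, 0, 4, -8, 8, 0, -16, 32, …
ICs: h(0) = -1.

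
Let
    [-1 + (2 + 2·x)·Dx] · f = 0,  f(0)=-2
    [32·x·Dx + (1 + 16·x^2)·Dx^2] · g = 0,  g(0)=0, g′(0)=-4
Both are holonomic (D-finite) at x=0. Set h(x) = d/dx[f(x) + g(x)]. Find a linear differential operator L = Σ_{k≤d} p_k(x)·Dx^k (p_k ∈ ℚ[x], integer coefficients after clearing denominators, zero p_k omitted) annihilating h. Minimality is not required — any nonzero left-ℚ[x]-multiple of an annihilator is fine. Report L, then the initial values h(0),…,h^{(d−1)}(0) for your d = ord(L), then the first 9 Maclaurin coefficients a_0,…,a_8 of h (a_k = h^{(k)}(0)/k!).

L = (-64 - 160·x + 3072·x^2 + 1536·x^3) + (-131 - 256·x + 5920·x^2 + 12288·x^3 + 5376·x^4)·Dx + (-2 + 126·x + 192·x^2 + 2112·x^3 + 3584·x^4 + 1536·x^5)·Dx^2  (order 2).
h: a_k = -5, 1/2, 509/8, 5/16, -131107/128, 63/256, 16776985/1024, 429/2048, -8589941027/32768, …
ICs: h(0) = -5, h′(0) = 1/2.

f: a_k = -2, -1, 1/4, -1/8, 5/64, -7/128, 21/512, -33/1024, 429/16384, …
g: a_k = 0, -4, 0, 64/3, 0, -1024/5, 0, 16384/7, 0, …
h₀=f+g: left-lcm gives L₀, ord ≤ 3.
Derive L from L₀ (diff closure).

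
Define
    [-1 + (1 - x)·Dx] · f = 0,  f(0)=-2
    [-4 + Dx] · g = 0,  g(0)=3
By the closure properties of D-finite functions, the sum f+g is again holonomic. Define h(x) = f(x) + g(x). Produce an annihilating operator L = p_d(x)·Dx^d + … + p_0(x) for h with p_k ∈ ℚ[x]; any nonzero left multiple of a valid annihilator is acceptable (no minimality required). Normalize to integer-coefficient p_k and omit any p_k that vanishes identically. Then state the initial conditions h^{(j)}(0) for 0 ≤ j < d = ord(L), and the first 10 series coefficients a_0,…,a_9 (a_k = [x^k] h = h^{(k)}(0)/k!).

L = (8 - 16·x) + (-14 + 32·x - 16·x^2)·Dx + (3 - 7·x + 4·x^2)·Dx^2  (order 2).
h: a_k = 1, 10, 22, 30, 30, 118/5, 226/15, 814/105, 302/105, 158/945, …
ICs: h(0) = 1, h′(0) = 10.

f: a_k = -2, -2, -2, -2, -2, -2, -2, -2, -2, -2, …
g: a_k = 3, 12, 24, 32, 32, 128/5, 256/15, 1024/105, 512/105, 2048/945, …
Sum ⇒ L₀ = lclm(L_f,L_g) in ℚ(x)⟨Dx⟩.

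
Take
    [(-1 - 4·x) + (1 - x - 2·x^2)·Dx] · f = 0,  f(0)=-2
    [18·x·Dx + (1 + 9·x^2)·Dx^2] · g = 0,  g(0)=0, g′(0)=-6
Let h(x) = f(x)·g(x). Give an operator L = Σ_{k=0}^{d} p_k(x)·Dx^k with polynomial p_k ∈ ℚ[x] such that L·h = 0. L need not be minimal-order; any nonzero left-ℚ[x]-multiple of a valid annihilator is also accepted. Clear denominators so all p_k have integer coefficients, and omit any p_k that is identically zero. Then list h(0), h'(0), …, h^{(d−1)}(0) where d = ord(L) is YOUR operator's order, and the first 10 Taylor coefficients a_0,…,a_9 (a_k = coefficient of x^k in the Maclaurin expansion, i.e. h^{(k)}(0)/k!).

f: a_k = -2, -2, -6, -10, -22, -42, -86, -170, -342, -682, …
g: a_k = 0, -6, 0, 18, 0, -486/5, 0, 4374/7, 0, -4374, …
L₀ := L_f ⊗_s L_g (sym. prod.), ord ≤ 2.
L = (4 + 18·x + 108·x^2) + (2 - 10·x + 36·x^2 + 108·x^3)·Dx + (-1 + x - 7·x^2 + 9·x^3 + 18·x^4)·Dx^2  (order 2).
h: a_k = 0, 12, 12, 0, 24, 1092/5, 1332/5, -19128/35, -96/7, 267444/35, …
ICs: h(0) = 0, h′(0) = 12.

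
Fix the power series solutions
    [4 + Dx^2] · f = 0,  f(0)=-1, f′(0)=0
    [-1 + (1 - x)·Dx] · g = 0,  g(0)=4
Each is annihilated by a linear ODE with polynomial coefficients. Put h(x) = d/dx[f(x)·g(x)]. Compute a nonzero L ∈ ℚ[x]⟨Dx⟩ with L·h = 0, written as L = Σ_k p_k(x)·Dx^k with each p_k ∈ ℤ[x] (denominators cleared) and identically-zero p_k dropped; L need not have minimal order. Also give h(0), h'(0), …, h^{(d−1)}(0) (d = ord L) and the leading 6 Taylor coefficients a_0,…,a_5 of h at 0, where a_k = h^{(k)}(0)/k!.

L = (2 - 8·x + 4·x^2) + (-2 + 2·x)·Dx + (1 - 2·x + x^2)·Dx^2  (order 2).
h: a_k = -4, 8, 12, 16/3, 20/3, 152/15, …
ICs: h(0) = -4, h′(0) = 8.

f: a_k = -1, 0, 2, 0, -2/3, 0, …
g: a_k = 4, 4, 4, 4, 4, 4, …
Product ⇒ symmetric product L₀, ord ≤ 2.
h₀' ⇒ L via d/dx closure of L₀.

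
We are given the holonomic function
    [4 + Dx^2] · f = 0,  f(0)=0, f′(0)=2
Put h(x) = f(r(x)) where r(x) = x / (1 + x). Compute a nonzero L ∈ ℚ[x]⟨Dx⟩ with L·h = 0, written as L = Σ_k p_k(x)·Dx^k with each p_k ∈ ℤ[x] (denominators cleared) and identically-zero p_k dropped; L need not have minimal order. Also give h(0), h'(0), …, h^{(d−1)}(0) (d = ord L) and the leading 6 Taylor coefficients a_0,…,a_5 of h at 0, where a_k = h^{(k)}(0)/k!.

f: a_k = 0, 2, 0, -4/3, 0, 4/15, …
Substitute x→r, Dx→(1/r')Dx; clear ⇒ L₀.
L = 4 + (2 + 6·x + 6·x^2 + 2·x^3)·Dx + (1 + 4·x + 6·x^2 + 4·x^3 + x^4)·Dx^2  (order 2).
h: a_k = 0, 2, -2, 2/3, 2, -86/15, …
ICs: h(0) = 0, h′(0) = 2.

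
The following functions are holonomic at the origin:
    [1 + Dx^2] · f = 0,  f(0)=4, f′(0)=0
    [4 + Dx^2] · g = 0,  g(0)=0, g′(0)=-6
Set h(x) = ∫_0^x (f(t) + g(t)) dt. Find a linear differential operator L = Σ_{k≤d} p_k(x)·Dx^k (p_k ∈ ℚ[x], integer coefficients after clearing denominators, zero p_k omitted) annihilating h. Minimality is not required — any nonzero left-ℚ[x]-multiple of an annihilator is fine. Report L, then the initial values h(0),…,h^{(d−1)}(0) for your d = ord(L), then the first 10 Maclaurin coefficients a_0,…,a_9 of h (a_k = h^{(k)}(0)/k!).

L = 4·Dx + 5·Dx^3 + Dx^5  (order 5).
h: a_k = 0, 4, -3, -2/3, 1, 1/30, -2/15, -1/1260, 1/105, 1/90720, …
ICs: h(0) = 0, h′(0) = 4, h′′(0) = -6, h′′′(0) = -4, h′′′′(0) = 24.

f: a_k = 4, 0, -2, 0, 1/6, 0, -1/180, 0, 1/10080, 0, …
g: a_k = 0, -6, 0, 4, 0, -4/5, 0, 8/105, 0, -4/945, …
Sum ⇒ L₀ = lclm(L_f,L_g) in ℚ(x)⟨Dx⟩.
Integrate: L := L₀·Dx.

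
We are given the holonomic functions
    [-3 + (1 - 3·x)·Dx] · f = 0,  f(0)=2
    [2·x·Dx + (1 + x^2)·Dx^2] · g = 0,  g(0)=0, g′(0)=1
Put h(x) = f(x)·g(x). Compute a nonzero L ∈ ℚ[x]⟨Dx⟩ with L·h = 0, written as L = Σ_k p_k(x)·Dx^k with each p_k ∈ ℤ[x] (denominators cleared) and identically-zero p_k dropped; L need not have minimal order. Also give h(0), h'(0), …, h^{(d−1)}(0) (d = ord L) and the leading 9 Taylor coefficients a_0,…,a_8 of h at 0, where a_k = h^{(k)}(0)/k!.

L = 6·x + (6 - 2·x + 12·x^2)·Dx + (-1 + 3·x - x^2 + 3·x^3)·Dx^2  (order 2).
h: a_k = 0, 2, 6, 52/3, 52, 782/5, 2346/5, 49256/35, 147768/35, …
ICs: h(0) = 0, h′(0) = 2.

f: a_k = 2, 6, 18, 54, 162, 486, 1458, 4374, 13122, …
g: a_k = 0, 1, 0, -1/3, 0, 1/5, 0, -1/7, 0, …
Product ⇒ symmetric product L₀, ord ≤ 2.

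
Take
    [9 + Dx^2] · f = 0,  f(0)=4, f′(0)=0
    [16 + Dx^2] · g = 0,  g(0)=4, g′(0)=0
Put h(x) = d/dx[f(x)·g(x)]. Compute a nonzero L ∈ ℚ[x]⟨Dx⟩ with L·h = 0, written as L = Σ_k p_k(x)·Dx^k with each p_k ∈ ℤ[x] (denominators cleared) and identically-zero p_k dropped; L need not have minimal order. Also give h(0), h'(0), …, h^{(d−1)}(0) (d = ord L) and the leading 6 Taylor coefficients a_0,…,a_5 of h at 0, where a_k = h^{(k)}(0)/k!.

f: a_k = 4, 0, -18, 0, 27/2, 0, …
g: a_k = 4, 0, -32, 0, 128/3, 0, …
L₀ := L_f ⊗_s L_g (sym. prod.), ord ≤ 4.
h₀' ⇒ L via d/dx closure of L₀.
L = 49 + 50·Dx^2 + Dx^4  (order 4).
h: a_k = 0, -400, 0, 9608/3, 0, -23530/3, …
ICs: h(0) = 0, h′(0) = -400, h′′(0) = 0, h′′′(0) = 19216.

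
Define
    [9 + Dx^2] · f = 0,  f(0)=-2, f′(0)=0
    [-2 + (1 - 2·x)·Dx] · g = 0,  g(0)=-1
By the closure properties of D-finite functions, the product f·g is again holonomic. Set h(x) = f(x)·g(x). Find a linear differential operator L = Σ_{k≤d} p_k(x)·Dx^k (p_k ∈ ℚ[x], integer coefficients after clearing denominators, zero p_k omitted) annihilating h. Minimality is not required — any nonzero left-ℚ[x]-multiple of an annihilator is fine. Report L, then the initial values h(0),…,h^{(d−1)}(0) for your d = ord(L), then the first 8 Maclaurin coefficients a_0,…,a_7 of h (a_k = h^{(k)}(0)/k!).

L = (-9 + 18·x) + 4·Dx + (-1 + 2·x)·Dx^2  (order 2).
h: a_k = 2, 4, -1, -2, 11/4, 11/2, 359/40, 359/20, …
ICs: h(0) = 2, h′(0) = 4.

f: a_k = -2, 0, 9, 0, -27/4, 0, 81/40, 0, …
g: a_k = -1, -2, -4, -8, -16, -32, -64, -128, …
h₀=f·g: eliminate ⇒ L₀, order ≤ 2·1.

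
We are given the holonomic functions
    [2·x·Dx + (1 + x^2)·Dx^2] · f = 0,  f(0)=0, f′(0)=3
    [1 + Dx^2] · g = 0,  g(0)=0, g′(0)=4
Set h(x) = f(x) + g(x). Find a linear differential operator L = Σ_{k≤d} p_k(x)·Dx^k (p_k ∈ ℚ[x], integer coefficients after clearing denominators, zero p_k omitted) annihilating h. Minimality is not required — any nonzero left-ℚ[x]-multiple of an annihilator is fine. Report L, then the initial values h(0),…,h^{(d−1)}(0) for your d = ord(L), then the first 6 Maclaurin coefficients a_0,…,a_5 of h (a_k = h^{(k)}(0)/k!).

f: a_k = 0, 3, 0, -1, 0, 3/5, …
g: a_k = 0, 4, 0, -2/3, 0, 1/30, …
L₀ := lclm(L_f,L_g); ord L₀ ≤ 2+2.
L = (-22·x + 28·x^3 + 2·x^5)·Dx + (-1 + 7·x^2 + 9·x^4 + x^6)·Dx^2 + (-22·x + 28·x^3 + 2·x^5)·Dx^3 + (-1 + 7·x^2 + 9·x^4 + x^6)·Dx^4  (order 4).
h: a_k = 0, 7, 0, -5/3, 0, 19/30, …
ICs: h(0) = 0, h′(0) = 7, h′′(0) = 0, h′′′(0) = -10.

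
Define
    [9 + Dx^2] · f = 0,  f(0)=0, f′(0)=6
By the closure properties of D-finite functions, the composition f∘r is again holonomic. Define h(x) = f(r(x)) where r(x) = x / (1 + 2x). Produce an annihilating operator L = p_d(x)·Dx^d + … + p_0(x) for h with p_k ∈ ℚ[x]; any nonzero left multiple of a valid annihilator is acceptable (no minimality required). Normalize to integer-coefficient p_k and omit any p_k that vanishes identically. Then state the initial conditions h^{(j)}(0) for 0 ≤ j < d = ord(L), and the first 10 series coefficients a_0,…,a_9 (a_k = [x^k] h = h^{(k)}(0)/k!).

L = 9 + (4 + 24·x + 48·x^2 + 32·x^3)·Dx + (1 + 8·x + 24·x^2 + 32·x^3 + 16·x^4)·Dx^2  (order 2).
h: a_k = 0, 6, -12, 15, 6, -2319/20, 975/2, -429483/280, 83163/20, -4548585/448, …
ICs: h(0) = 0, h′(0) = 6.

f: a_k = 0, 6, 0, -9, 0, 81/20, 0, -243/280, 0, 243/2240, …
h₀=f(r): pull back L_f along r ⇒ L₀.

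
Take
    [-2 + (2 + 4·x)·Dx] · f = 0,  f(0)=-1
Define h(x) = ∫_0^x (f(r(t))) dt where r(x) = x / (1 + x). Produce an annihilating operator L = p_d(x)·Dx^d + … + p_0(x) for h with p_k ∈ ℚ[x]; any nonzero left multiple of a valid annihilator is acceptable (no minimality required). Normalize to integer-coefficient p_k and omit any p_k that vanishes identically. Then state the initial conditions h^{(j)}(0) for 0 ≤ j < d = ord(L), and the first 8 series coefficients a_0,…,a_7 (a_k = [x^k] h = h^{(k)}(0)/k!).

L = -Dx + (1 + 4·x + 3·x^2)·Dx^2  (order 2).
h: a_k = 0, -1, -1/2, 1/2, -5/8, 37/40, -25/16, 327/112, …
ICs: h(0) = 0, h′(0) = -1.

f: a_k = -1, -1, 1/2, -1/2, 5/8, -7/8, 21/16, -33/16, …
L₀ from L_f via x↦r, Dx↦r'^{-1}Dx.
h=∫h₀ ⇒ L = L₀·Dx.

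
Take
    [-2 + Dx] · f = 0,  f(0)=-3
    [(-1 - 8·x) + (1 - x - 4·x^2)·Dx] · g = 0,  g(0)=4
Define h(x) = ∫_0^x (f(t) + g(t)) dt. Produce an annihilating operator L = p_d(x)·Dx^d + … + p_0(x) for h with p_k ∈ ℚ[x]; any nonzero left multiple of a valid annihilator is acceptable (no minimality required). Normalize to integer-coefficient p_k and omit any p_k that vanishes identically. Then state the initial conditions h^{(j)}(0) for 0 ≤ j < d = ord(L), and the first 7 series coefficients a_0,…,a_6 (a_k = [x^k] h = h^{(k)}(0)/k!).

f: a_k = -3, -6, -6, -4, -2, -4/5, -4/15, …
g: a_k = 4, 4, 20, 36, 116, 260, 724, …
Sum ⇒ L₀ = lclm(L_f,L_g) in ℚ(x)⟨Dx⟩.
h=∫h₀ ⇒ L = L₀·Dx.
L = (16 + 20·x + 240·x^2 + 128·x^3)·Dx + (-6 - 32·x - 124·x^2 + 32·x^3 + 64·x^4)·Dx^2 + (-1 + 11·x + 2·x^2 - 48·x^3 - 32·x^4)·Dx^3  (order 3).
h: a_k = 0, 1, -1, 14/3, 8, 114/5, 216/5, …
ICs: h(0) = 0, h′(0) = 1, h′′(0) = -2.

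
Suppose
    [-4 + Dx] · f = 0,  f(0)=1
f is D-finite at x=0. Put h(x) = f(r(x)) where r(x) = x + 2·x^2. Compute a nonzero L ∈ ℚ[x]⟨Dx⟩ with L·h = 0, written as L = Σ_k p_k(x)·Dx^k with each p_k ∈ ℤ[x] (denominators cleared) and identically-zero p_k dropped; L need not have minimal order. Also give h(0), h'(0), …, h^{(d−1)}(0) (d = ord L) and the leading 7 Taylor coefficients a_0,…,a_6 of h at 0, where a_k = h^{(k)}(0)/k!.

L = (-4 - 16·x) + Dx  (order 1).
h: a_k = 1, 4, 16, 128/3, 320/3, 3328/15, 19456/45, …
ICs: h(0) = 1.

f: a_k = 1, 4, 8, 32/3, 32/3, 128/15, 256/45, …
h₀=f(r): pull back L_f along r ⇒ L₀.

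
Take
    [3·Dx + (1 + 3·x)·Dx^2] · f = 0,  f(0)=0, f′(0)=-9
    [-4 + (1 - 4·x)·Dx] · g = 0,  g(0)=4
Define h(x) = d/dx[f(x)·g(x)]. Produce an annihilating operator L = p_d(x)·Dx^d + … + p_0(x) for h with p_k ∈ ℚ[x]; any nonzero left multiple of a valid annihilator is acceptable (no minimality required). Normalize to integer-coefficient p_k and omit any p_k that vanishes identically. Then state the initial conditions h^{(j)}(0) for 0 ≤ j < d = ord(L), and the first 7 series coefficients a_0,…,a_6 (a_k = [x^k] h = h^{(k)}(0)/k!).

L = 48 + (6 + 60·x)·Dx + (-1 + x + 12·x^2)·Dx^2  (order 2).
h: a_k = -36, -180, -1404, -6516, -35496, -808164/5, -3902652/5, …
ICs: h(0) = -36, h′(0) = -180.

f: a_k = 0, -9, 27/2, -27, 243/4, -729/5, 729/2, …
g: a_k = 4, 16, 64, 256, 1024, 4096, 16384, …
Product ⇒ symmetric product L₀, ord ≤ 2.
h=h₀': d/dx-closure on L₀ ⇒ L.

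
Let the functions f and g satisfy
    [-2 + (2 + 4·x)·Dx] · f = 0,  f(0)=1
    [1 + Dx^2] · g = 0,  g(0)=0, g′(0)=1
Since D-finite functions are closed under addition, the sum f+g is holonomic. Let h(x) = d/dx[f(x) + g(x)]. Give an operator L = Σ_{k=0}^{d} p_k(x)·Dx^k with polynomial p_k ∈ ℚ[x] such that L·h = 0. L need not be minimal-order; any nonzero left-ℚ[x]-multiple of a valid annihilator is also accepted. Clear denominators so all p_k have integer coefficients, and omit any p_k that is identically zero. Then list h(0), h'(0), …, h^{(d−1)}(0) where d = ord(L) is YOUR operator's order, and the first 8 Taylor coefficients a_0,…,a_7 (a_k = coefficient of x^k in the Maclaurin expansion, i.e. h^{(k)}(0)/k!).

f: a_k = 1, 1, -1/2, 1/2, -5/8, 7/8, -21/16, 33/16, …
g: a_k = 0, 1, 0, -1/6, 0, 1/120, 0, -1/5040, …
h₀=f+g: left-lcm gives L₀, ord ≤ 3.
h=h₀': d/dx-closure on L₀ ⇒ L.
L = (-4 - x - x^2) + (-1 - 3·x - 3·x^2 - 2·x^3)·Dx + (-4 - x - x^2)·Dx^2 + (-1 - 3·x - 3·x^2 - 2·x^3)·Dx^3  (order 3).
h: a_k = 2, -1, 1, -5/2, 53/12, -63/8, 5197/360, -429/16, …
ICs: h(0) = 2, h′(0) = -1, h′′(0) = 2.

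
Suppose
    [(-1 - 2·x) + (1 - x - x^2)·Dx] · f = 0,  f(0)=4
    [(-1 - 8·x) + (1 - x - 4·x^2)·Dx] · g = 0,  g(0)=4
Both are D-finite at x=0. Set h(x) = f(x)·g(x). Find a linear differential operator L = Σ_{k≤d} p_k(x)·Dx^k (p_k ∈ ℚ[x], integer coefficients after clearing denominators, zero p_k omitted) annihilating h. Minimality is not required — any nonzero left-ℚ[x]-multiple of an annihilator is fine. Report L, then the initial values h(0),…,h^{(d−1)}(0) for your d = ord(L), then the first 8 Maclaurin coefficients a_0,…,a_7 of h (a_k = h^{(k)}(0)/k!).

f: a_k = 4, 4, 8, 12, 20, 32, 52, 84, …
g: a_k = 4, 4, 20, 36, 116, 260, 724, 1764, …
Sym-product of L_f,L_g gives L₀ (≤ ord 1).
L = (-2 - 8·x + 15·x^2 + 16·x^3) + (1 - 2·x - 4·x^2 + 5·x^3 + 4·x^4)·Dx  (order 1).
h: a_k = 16, 32, 128, 304, 896, 2240, 6032, 15328, …
ICs: h(0) = 16.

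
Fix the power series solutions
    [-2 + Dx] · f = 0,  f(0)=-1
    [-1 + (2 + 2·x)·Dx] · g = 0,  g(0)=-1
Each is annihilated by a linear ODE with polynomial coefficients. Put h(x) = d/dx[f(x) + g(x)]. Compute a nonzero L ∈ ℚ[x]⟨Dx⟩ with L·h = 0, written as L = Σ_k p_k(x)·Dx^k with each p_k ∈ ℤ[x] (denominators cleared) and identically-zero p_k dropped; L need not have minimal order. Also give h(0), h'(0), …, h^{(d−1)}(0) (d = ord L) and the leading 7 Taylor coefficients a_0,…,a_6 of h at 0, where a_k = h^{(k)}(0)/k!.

f: a_k = -1, -2, -2, -4/3, -2/3, -4/15, -4/45, …
g: a_k = -1, -1/2, 1/8, -1/16, 5/128, -7/256, 21/1024, …
f+g: L₀ = lclm(L_f,L_g), ord ≤ 1+1.
Derive L from L₀ (diff closure).
L = (-14 - 8·x) + (-13 - 32·x - 16·x^2)·Dx + (10 + 18·x + 8·x^2)·Dx^2  (order 2).
h: a_k = -5/2, -15/4, -67/16, -241/96, -1129/768, -3151/7680, -26779/92160, …
ICs: h(0) = -5/2, h′(0) = -15/4.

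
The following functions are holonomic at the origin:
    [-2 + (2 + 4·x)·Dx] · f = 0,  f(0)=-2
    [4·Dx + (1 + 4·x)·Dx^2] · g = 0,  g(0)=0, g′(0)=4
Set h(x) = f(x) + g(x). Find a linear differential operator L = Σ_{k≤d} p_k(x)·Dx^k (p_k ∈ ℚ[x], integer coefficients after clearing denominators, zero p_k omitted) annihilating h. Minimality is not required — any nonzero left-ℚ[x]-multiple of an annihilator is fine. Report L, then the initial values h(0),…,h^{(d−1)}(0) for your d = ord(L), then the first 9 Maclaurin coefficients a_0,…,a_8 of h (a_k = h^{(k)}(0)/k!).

f: a_k = -2, -2, 1, -1, 5/4, -7/4, 21/8, -33/8, 429/64, …
g: a_k = 0, 4, -8, 64/3, -64, 1024/5, -2048/3, 16384/7, -8192, …
Weyl lclm of L_f,L_g ⇒ L₀ (ord ≤ 3).
L = (20 + 16·x)·Dx + (29 + 104·x + 80·x^2)·Dx^2 + (3 + 22·x + 48·x^2 + 32·x^3)·Dx^3  (order 3).
h: a_k = -2, 2, -7, 61/3, -251/4, 4061/20, -16321/24, 130841/56, -523859/64, …
ICs: h(0) = -2, h′(0) = 2, h′′(0) = -14.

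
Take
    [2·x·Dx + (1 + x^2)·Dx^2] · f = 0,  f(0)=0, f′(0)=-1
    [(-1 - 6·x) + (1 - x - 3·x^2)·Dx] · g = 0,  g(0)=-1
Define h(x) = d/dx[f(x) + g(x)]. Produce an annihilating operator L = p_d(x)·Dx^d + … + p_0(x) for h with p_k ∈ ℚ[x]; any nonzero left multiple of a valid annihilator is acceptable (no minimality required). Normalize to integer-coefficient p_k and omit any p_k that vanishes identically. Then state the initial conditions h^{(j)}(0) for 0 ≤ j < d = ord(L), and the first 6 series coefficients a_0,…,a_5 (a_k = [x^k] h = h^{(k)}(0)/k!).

L = (8 - 32·x - 300·x^2 - 504·x^3 - 1134·x^4 - 162·x^6) + (-22 - 148·x - 184·x^2 - 576·x^3 - 441·x^4 - 918·x^5 - 27·x^6 - 162·x^7)·Dx + (4 + 6·x + 18·x^2 - 60·x^3 - 85·x^4 - 75·x^5 - 126·x^6 - 9·x^7 - 27·x^8)·Dx^2  (order 2).
h: a_k = -2, -8, -20, -76, -201, -582, …
ICs: h(0) = -2, h′(0) = -8.

f: a_k = 0, -1, 0, 1/3, 0, -1/5, …
g: a_k = -1, -1, -4, -7, -19, -40, …
h₀=f+g: left-lcm gives L₀, ord ≤ 3.
h₀' ⇒ L via d/dx closure of L₀.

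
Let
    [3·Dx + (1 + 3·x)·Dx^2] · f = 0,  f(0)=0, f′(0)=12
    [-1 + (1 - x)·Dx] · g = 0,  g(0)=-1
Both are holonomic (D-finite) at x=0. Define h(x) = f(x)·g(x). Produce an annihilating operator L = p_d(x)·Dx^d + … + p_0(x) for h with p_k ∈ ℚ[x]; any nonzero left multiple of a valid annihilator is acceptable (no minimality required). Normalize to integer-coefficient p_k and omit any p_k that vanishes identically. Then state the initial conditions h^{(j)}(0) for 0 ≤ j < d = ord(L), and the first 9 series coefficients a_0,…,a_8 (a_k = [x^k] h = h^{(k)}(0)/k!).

f: a_k = 0, 12, -18, 36, -81, 972/5, -486, 8748/7, -6561/2, …
g: a_k = -1, -1, -1, -1, -1, -1, -1, -1, -1, …
L₀ := L_f ⊗_s L_g (sym. prod.), ord ≤ 2.
L = 3 + (-1 + 9·x)·Dx + (-1 - 2·x + 3·x^2)·Dx^2  (order 2).
h: a_k = 0, -12, 6, -30, 51, -717/5, 1713/5, -31749/35, 166137/70, …
ICs: h(0) = 0, h′(0) = -12.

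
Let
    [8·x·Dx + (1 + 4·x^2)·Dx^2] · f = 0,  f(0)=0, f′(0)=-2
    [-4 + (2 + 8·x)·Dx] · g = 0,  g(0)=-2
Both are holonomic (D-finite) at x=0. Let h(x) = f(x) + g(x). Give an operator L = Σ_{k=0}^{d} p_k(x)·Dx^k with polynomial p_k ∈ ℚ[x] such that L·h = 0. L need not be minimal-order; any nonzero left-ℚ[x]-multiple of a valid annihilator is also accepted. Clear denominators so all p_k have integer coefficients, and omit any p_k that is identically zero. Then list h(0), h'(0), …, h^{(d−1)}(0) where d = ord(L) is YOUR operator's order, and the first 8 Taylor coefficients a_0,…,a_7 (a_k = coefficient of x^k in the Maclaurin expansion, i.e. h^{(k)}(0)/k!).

L = (-8 - 80·x + 96·x^2 + 192·x^3)·Dx + (-10 - 32·x - 64·x^2 + 384·x^3 + 672·x^4)·Dx^2 + (-1 + 24·x^2 + 48·x^3 + 112·x^4 + 192·x^5)·Dx^3  (order 3).
h: a_k = -2, -6, 4, -16/3, 20, -312/5, 168, -3568/7, …
ICs: h(0) = -2, h′(0) = -6, h′′(0) = 8.

f: a_k = 0, -2, 0, 8/3, 0, -32/5, 0, 128/7, …
g: a_k = -2, -4, 4, -8, 20, -56, 168, -528, …
Weyl lclm of L_f,L_g ⇒ L₀ (ord ≤ 3).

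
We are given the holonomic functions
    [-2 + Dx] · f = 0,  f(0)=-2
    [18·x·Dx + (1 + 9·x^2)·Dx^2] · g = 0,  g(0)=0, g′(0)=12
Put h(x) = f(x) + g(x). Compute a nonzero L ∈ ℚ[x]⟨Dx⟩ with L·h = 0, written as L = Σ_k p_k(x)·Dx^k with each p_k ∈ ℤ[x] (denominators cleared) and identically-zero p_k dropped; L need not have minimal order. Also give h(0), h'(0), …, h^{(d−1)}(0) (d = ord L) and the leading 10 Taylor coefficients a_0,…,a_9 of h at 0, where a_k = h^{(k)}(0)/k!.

L = (18 - 36·x - 486·x^2 - 324·x^3)·Dx + (-11 + 207·x^2 - 162·x^4)·Dx^2 + (1 + 9·x + 18·x^2 + 81·x^3 + 81·x^4)·Dx^3  (order 3).
h: a_k = -2, 8, -4, -116/3, -4/3, 2908/15, -8/45, -393676/315, -4/315, 24800572/2835, …
ICs: h(0) = -2, h′(0) = 8, h′′(0) = -8.

f: a_k = -2, -4, -4, -8/3, -4/3, -8/15, -8/45, -16/315, -4/315, -8/2835, …
g: a_k = 0, 12, 0, -36, 0, 972/5, 0, -8748/7, 0, 8748, …
L₀ := lclm(L_f,L_g); ord L₀ ≤ 1+2.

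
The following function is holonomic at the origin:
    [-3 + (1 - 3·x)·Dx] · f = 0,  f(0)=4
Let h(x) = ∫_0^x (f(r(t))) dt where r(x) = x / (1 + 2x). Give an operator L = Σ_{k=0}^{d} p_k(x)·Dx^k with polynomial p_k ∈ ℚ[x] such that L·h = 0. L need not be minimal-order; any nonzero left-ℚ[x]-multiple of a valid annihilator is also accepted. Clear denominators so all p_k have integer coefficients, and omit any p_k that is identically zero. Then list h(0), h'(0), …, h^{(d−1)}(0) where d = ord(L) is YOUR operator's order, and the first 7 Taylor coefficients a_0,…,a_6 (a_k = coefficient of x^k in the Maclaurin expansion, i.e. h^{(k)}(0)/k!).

f: a_k = 4, 12, 36, 108, 324, 972, 2916, …
Change of var in L_f (x↦r) gives L₀.
Integrate: L := L₀·Dx.
L = 3·Dx + (-1 - x + 2·x^2)·Dx^2  (order 2).
h: a_k = 0, 4, 6, 4, 3, 12/5, 2, …
ICs: h(0) = 0, h′(0) = 4.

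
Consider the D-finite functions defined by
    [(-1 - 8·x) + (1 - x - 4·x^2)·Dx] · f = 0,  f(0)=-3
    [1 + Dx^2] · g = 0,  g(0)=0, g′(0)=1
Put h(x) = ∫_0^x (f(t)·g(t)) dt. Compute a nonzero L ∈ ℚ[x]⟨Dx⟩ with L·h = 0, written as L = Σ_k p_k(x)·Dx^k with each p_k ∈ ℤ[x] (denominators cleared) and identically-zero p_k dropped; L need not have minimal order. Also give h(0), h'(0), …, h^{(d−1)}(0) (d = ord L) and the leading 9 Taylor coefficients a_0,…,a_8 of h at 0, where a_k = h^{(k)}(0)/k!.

f: a_k = -3, -3, -15, -27, -87, -195, -543, -1323, -3495, …
g: a_k = 0, 1, 0, -1/6, 0, 1/120, 0, -1/5040, 0, …
L₀ := L_f ⊗_s L_g (sym. prod.), ord ≤ 2.
h=∫₀ˣh₀: take L = L₀·Dx.
L = (7 + x + 4·x^2)·Dx + (2 + 16·x)·Dx^2 + (-1 + x + 4·x^2)·Dx^3  (order 3).
h: a_k = 0, 0, -3/2, -1, -29/8, -53/10, -1127/80, -7621/280, -888089/13440, …
ICs: h(0) = 0, h′(0) = 0, h′′(0) = -3.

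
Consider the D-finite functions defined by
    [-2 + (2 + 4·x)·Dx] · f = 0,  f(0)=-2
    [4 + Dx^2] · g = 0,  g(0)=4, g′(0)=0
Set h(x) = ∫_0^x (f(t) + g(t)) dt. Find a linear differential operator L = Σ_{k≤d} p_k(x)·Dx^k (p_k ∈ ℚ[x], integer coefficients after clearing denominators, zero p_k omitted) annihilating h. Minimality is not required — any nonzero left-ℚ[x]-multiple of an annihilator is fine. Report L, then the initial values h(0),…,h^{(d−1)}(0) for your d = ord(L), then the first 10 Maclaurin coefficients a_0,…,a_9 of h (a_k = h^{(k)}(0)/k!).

f: a_k = -2, -2, 1, -1, 5/4, -7/4, 21/8, -33/8, 429/64, -715/64, …
g: a_k = 4, 0, -8, 0, 8/3, 0, -16/45, 0, 8/315, 0, …
Sum ⇒ L₀ = lclm(L_f,L_g) in ℚ(x)⟨Dx⟩.
h=∫h₀ ⇒ L = L₀·Dx.
L = (-28 - 64·x - 64·x^2)·Dx + (12 + 88·x + 192·x^2 + 128·x^3)·Dx^2 + (-7 - 16·x - 16·x^2)·Dx^3 + (3 + 22·x + 48·x^2 + 32·x^3)·Dx^4  (order 4).
h: a_k = 0, 2, -1, -7/3, -1/4, 47/60, -7/24, 817/2520, -33/64, 135647/181440, …
ICs: h(0) = 0, h′(0) = 2, h′′(0) = -2, h′′′(0) = -14.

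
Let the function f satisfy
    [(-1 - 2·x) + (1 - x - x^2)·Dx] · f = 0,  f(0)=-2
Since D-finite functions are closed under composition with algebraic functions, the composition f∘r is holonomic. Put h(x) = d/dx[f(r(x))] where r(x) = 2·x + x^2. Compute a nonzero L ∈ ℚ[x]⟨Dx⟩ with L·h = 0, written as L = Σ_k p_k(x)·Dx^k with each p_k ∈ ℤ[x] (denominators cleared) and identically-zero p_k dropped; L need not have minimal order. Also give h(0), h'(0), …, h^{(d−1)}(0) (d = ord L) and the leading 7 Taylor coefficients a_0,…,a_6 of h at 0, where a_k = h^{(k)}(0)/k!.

L = (9 + 42·x + 105·x^2 + 164·x^3 + 141·x^4 + 60·x^5 + 10·x^6) + (-1 - 3·x + 9·x^2 + 39·x^3 + 55·x^4 + 39·x^5 + 14·x^6 + 2·x^7)·Dx  (order 1).
h: a_k = -4, -36, -192, -944, -4340, -19140, -82096, …
ICs: h(0) = -4.

f: a_k = -2, -2, -4, -6, -10, -16, -26, …
h₀=f(r): pull back L_f along r ⇒ L₀.
h=h₀': d/dx-closure on L₀ ⇒ L.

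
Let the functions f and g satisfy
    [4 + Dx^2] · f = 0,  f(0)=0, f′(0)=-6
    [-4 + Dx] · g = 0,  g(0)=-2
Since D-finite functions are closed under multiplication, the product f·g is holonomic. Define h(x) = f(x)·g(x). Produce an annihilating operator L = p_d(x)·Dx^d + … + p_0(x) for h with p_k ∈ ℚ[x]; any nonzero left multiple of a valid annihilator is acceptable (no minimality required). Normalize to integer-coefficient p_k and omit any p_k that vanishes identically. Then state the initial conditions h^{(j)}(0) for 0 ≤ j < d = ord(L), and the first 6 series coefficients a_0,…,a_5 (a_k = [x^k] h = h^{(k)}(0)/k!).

f: a_k = 0, -6, 0, 4, 0, -4/5, …
g: a_k = -2, -8, -16, -64/3, -64/3, -256/15, …
f·g: L₀ = L_f ⊗_s L_g, ord ≤ 2·1.
L = 20 - 8·Dx + Dx^2  (order 2).
h: a_k = 0, 12, 48, 88, 96, 328/5, …
ICs: h(0) = 0, h′(0) = 12.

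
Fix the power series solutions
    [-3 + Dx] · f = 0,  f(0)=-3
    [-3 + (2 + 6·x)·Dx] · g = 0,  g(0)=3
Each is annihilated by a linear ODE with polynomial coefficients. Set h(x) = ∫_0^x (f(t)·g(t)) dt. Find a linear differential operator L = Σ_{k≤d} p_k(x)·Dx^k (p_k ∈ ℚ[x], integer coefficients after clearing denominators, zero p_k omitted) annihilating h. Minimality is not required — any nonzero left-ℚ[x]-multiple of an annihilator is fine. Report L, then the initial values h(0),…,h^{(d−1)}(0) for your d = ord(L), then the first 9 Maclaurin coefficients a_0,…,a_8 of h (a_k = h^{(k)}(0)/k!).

f: a_k = -3, -9, -27/2, -27/2, -81/8, -243/40, -243/80, -729/560, -2187/4480, …
g: a_k = 3, 9/2, -27/8, 81/16, -1215/128, 5103/256, -45927/1024, 216513/2048, -8444007/32768, …
L₀ := L_f ⊗_s L_g (sym. prod.), ord ≤ 1.
Integrate: L := L₀·Dx.
L = (-9 - 18·x)·Dx + (2 + 6·x)·Dx^2  (order 2).
h: a_k = 0, -9, -81/4, -189/8, -1377/64, -8019/640, -26001/2560, 64881/35840, -7368003/573440, …
ICs: h(0) = 0, h′(0) = -9.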